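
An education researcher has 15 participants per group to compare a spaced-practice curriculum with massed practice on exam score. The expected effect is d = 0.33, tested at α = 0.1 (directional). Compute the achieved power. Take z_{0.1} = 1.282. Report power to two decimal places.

For two equal groups, power = Φ(d·√(n/2) − z_{α}).
d·√(n/2) = 0.33 × √(15/2) = 0.33 × 2.739 = 0.904.
z_β = 0.904 − 1.282 = -0.378.
Power = Φ(-0.378) = 0.353.

power ≈ 0.35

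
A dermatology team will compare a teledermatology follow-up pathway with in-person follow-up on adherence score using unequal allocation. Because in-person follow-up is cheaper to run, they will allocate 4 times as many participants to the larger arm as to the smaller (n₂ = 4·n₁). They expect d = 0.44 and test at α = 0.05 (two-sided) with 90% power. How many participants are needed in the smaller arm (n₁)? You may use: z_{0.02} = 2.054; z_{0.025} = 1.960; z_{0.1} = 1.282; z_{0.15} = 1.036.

With allocation ratio k = n₂/n₁ = 4, Var(x̄₁−x̄₂) = σ²(1/n₁ + 1/(k·n₁)) = σ²·(k+1)/(k·n₁).
So n₁ = (1 + 1/k)·((z_{α/2} + z_β)/d)² = 1.250 × (3.242/0.44)².
n₁ = 1.250 × 54.29 = 67.9.
Round up: n₁ = 68, giving n₂ = 4 × 68 = 272.

n₁ = 68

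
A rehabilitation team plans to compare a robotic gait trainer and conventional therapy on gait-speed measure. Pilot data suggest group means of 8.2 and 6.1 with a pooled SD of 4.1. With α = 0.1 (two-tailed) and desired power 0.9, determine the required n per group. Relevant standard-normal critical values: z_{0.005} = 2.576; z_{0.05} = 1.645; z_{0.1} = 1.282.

Cohen's d = |M₁ − M₂| / SD_pooled = |8.2 − 6.1| / 4.1 = 2.1 / 4.1 = 0.512.
For two independent groups with equal n: n = 2·((z_{α/2} + z_β) / d)².
z_{α/2} + z_β = 1.645 + 1.282 = 2.927.
n = 2 × (2.927 / 0.512)² = 2 × 5.717² = 2 × 32.68 = 65.4.
Round up to the next whole participant.

n = 66 per group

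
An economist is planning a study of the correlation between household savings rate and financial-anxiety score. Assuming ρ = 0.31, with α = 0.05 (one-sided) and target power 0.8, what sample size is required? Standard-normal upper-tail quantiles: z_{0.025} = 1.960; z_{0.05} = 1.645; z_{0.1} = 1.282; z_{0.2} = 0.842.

n = 64

Fisher's z: C = ½·ln((1+r)/(1−r)) = ½·ln(1.8986) = 0.3205.
n = ((z_{α} + z_β)/C)² + 3.
(1.645 + 0.842) / 0.3205 = 2.487 / 0.3205 = 7.760.
n = 7.760² + 3 = 60.21 + 3 = 63.2.
Round up.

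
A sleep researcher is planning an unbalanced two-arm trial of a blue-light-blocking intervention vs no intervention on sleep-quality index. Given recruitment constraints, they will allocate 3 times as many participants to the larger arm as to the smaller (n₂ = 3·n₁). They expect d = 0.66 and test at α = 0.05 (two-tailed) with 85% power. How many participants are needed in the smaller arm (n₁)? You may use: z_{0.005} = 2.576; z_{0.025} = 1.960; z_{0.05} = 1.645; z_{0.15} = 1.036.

With allocation ratio k = n₂/n₁ = 3, Var(x̄₁−x̄₂) = σ²(1/n₁ + 1/(k·n₁)) = σ²·(k+1)/(k·n₁).
So n₁ = (1 + 1/k)·((z_{α/2} + z_β)/d)² = 1.333 × (2.996/0.66)².
n₁ = 1.333 × 20.61 = 27.5.
Round up: n₁ = 28, giving n₂ = 3 × 28 = 84.

n₁ = 28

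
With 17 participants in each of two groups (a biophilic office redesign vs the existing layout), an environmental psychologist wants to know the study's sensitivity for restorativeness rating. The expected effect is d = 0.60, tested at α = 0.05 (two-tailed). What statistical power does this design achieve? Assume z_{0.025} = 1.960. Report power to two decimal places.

power ≈ 0.42

For two equal groups, power = Φ(d·√(n/2) − z_{α/2}).
d·√(n/2) = 0.60 × √(17/2) = 0.60 × 2.915 = 1.749.
z_β = 1.749 − 1.960 = -0.211.
Power = Φ(-0.211) = 0.417.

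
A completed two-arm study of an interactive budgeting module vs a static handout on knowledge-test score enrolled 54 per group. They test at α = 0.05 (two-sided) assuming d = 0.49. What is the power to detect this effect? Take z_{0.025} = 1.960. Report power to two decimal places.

For two equal groups, power = Φ(d·√(n/2) − z_{α/2}).
d·√(n/2) = 0.49 × √(54/2) = 0.49 × 5.196 = 2.546.
z_β = 2.546 − 1.960 = 0.586.
Power = Φ(0.586) = 0.721.

power ≈ 0.72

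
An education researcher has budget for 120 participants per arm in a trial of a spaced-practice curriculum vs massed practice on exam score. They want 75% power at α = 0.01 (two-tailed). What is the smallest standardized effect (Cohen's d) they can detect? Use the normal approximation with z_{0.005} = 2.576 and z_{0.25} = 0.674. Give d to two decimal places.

For two independent groups of n = 120 each: d_min = (z_{α/2} + z_β)·√(2/n).
z-sum = 2.576 + 0.674 = 3.250.
d_min = 3.250 × √(2/120) = 3.250 × 0.1291 = 0.420.

d_min ≈ 0.42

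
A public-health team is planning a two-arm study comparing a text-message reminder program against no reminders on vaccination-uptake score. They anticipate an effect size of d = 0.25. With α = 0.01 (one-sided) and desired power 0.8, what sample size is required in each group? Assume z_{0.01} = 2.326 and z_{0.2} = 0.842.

For two independent groups with equal n: n = 2·((z_{α} + z_β) / d)².
z_{α} + z_β = 2.326 + 0.842 = 3.168.
n = 2 × (3.168 / 0.25)² = 2 × 12.672² = 2 × 160.58 = 321.2.
Round up to the next whole participant.

n = 322 per group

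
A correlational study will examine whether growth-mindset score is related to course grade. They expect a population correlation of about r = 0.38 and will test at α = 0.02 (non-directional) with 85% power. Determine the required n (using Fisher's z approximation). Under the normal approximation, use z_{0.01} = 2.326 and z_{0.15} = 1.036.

Fisher's z: C = ½·ln((1+r)/(1−r)) = ½·ln(2.2258) = 0.4001.
n = ((z_{α/2} + z_β)/C)² + 3.
(2.326 + 1.036) / 0.4001 = 3.362 / 0.4001 = 8.403.
n = 8.403² + 3 = 70.61 + 3 = 73.6.
Round up.

n = 74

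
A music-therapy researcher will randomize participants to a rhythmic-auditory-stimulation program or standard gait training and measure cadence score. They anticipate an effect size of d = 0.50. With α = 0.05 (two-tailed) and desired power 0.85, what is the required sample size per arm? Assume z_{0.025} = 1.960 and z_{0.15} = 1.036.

For two independent groups with equal n: n = 2·((z_{α/2} + z_β) / d)².
z_{α/2} + z_β = 1.960 + 1.036 = 2.996.
n = 2 × (2.996 / 0.50)² = 2 × 5.992² = 2 × 35.90 = 71.8.
Round up to the next whole participant.

n = 72 per group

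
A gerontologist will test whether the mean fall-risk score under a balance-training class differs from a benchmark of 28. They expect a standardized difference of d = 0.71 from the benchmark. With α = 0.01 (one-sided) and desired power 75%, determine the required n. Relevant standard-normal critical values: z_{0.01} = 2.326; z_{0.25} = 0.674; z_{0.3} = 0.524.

For a one-sample test: n = ((z_{α} + z_β) / d)².
z_{α} + z_β = 2.326 + 0.674 = 3.000.
n = (3.000 / 0.71)² = 4.225² = 17.85.
Round up.

n = 18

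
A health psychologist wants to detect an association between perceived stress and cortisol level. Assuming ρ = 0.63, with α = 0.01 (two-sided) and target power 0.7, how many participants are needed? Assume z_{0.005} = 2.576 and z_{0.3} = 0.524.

Fisher's z: C = ½·ln((1+r)/(1−r)) = ½·ln(4.4054) = 0.7414.
n = ((z_{α/2} + z_β)/C)² + 3.
(2.576 + 0.524) / 0.7414 = 3.100 / 0.7414 = 4.181.
n = 4.181² + 3 = 17.48 + 3 = 20.5.
Round up.

n = 21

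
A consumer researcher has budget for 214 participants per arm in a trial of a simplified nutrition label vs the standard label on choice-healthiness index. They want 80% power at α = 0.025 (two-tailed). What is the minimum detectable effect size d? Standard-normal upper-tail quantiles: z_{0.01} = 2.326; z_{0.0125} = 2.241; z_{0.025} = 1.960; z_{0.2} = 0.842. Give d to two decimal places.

For two independent groups of n = 214 each: d_min = (z_{α/2} + z_β)·√(2/n).
z-sum = 2.241 + 0.842 = 3.083.
d_min = 3.083 × √(2/214) = 3.083 × 0.0967 = 0.298.

d_min ≈ 0.30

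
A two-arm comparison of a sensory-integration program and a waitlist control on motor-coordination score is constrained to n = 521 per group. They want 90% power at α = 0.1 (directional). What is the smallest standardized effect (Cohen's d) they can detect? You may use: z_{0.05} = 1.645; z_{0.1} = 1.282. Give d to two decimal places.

For two independent groups of n = 521 each: d_min = (z_{α} + z_β)·√(2/n).
z-sum = 1.282 + 1.282 = 2.564.
d_min = 2.564 × √(2/521) = 2.564 × 0.0620 = 0.159.

d_min ≈ 0.16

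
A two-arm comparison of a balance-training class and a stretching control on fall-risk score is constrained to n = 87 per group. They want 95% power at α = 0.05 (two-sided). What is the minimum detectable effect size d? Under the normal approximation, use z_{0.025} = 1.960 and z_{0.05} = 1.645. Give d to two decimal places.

d_min ≈ 0.55

For two independent groups of n = 87 each: d_min = (z_{α/2} + z_β)·√(2/n).
z-sum = 1.960 + 1.645 = 3.605.
d_min = 3.605 × √(2/87) = 3.605 × 0.1516 = 0.547.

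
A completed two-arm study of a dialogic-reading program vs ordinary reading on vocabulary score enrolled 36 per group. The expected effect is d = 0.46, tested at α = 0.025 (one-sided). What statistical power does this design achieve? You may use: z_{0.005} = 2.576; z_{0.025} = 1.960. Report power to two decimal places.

power ≈ 0.50

For two equal groups, power = Φ(d·√(n/2) − z_{α}).
d·√(n/2) = 0.46 × √(36/2) = 0.46 × 4.243 = 1.952.
z_β = 1.952 − 1.960 = -0.008.
Power = Φ(-0.008) = 0.497.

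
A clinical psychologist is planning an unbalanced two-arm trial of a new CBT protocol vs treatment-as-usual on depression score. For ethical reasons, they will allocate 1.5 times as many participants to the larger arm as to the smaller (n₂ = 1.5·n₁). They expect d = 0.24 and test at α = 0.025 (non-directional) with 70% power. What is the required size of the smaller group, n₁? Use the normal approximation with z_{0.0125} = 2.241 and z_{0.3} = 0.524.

n₁ = 222

With allocation ratio k = n₂/n₁ = 1.5, Var(x̄₁−x̄₂) = σ²(1/n₁ + 1/(k·n₁)) = σ²·(k+1)/(k·n₁).
So n₁ = (1 + 1/k)·((z_{α/2} + z_β)/d)² = 1.667 × (2.765/0.24)².
n₁ = 1.667 × 132.73 = 221.2.
Round up: n₁ = 222, giving n₂ = 1.5 × 222 = 333.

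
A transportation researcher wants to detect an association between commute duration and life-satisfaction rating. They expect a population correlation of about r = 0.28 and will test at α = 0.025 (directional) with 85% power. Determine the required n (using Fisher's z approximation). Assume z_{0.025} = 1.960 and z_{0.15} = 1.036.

Fisher's z: C = ½·ln((1+r)/(1−r)) = ½·ln(1.7778) = 0.2877.
n = ((z_{α} + z_β)/C)² + 3.
(1.960 + 1.036) / 0.2877 = 2.996 / 0.2877 = 10.414.
n = 10.414² + 3 = 108.44 + 3 = 111.4.
Round up.

n = 112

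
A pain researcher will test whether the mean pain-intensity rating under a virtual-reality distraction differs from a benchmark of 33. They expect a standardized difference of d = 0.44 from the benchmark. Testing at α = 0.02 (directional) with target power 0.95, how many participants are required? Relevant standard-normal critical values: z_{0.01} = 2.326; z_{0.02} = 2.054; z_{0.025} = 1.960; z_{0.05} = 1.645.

n = 71

For a one-sample test: n = ((z_{α} + z_β) / d)².
z_{α} + z_β = 2.054 + 1.645 = 3.699.
n = (3.699 / 0.44)² = 8.407² = 70.67.
Round up.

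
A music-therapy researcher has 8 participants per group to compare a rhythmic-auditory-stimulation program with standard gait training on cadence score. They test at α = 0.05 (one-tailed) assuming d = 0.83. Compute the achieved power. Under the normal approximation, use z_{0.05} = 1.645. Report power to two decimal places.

power ≈ 0.51

For two equal groups, power = Φ(d·√(n/2) − z_{α}).
d·√(n/2) = 0.83 × √(8/2) = 0.83 × 2.000 = 1.660.
z_β = 1.660 − 1.645 = 0.015.
Power = Φ(0.015) = 0.506.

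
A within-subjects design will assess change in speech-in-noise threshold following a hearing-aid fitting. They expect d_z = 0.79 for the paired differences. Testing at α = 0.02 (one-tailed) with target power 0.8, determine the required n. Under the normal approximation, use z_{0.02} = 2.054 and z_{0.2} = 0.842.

For a paired (one-sample on differences) test: n = ((z_{α} + z_β) / d)².
z_{α} + z_β = 2.054 + 0.842 = 2.896.
n = (2.896 / 0.79)² = 3.666² = 13.44.
Round up.

n = 14 pairs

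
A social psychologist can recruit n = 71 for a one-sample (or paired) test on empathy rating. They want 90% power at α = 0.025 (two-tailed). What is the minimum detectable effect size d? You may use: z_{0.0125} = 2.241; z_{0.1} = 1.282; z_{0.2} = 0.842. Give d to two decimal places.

d_min ≈ 0.42

For a single sample (or paired design) of n = 71: d_min = (z_{α/2} + z_β)/√n.
z-sum = 2.241 + 1.282 = 3.523.
d_min = 3.523 / √71 = 3.523 / 8.426 = 0.418.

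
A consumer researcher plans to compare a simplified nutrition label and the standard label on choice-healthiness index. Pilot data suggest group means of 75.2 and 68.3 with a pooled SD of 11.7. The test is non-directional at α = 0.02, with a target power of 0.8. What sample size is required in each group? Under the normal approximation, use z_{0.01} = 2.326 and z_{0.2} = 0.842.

n = 58 per group

Cohen's d = |M₁ − M₂| / SD_pooled = |75.2 − 68.3| / 11.7 = 6.9 / 11.7 = 0.590.
For two independent groups with equal n: n = 2·((z_{α/2} + z_β) / d)².
z_{α/2} + z_β = 2.326 + 0.842 = 3.168.
n = 2 × (3.168 / 0.590)² = 2 × 5.369² = 2 × 28.83 = 57.7.
Round up to the next whole participant.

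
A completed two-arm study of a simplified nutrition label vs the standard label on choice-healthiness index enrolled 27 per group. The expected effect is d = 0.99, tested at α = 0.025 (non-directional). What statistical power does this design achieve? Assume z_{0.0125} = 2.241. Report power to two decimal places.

For two equal groups, power = Φ(d·√(n/2) − z_{α/2}).
d·√(n/2) = 0.99 × √(27/2) = 0.99 × 3.674 = 3.637.
z_β = 3.637 − 2.241 = 1.396.
Power = Φ(1.396) = 0.919.

power ≈ 0.92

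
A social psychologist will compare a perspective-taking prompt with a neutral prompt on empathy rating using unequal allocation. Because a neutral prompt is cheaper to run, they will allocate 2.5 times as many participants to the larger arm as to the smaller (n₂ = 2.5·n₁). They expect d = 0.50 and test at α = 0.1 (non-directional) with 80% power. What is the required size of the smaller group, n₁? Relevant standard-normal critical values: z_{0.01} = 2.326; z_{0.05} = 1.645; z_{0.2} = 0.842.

n₁ = 35

With allocation ratio k = n₂/n₁ = 2.5, Var(x̄₁−x̄₂) = σ²(1/n₁ + 1/(k·n₁)) = σ²·(k+1)/(k·n₁).
So n₁ = (1 + 1/k)·((z_{α/2} + z_β)/d)² = 1.400 × (2.487/0.50)².
n₁ = 1.400 × 24.74 = 34.6.
Round up: n₁ = 35, giving n₂ = ⌈2.5 × 35⌉ = ⌈87.5⌉ = 88.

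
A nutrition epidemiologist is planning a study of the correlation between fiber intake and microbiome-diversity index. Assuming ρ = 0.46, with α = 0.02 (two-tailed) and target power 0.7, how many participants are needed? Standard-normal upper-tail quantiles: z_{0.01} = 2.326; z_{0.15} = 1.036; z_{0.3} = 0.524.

Fisher's z: C = ½·ln((1+r)/(1−r)) = ½·ln(2.7037) = 0.4973.
n = ((z_{α/2} + z_β)/C)² + 3.
(2.326 + 0.524) / 0.4973 = 2.850 / 0.4973 = 5.731.
n = 5.731² + 3 = 32.84 + 3 = 35.8.
Round up.

n = 36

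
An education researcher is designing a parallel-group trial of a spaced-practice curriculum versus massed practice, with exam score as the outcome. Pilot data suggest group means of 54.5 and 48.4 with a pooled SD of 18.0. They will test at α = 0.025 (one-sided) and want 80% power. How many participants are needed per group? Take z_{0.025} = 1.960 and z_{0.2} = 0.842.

Cohen's d = |M₁ − M₂| / SD_pooled = |54.5 − 48.4| / 18.0 = 6.1 / 18.0 = 0.339.
For two independent groups with equal n: n = 2·((z_{α} + z_β) / d)².
z_{α} + z_β = 1.960 + 0.842 = 2.802.
n = 2 × (2.802 / 0.339)² = 2 × 8.265² = 2 × 68.32 = 136.6.
Round up to the next whole participant.

n = 137 per group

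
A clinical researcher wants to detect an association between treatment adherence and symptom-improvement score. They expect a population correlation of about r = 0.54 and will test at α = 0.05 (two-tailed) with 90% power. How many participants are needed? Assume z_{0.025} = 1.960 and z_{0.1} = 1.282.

n = 32

Fisher's z: C = ½·ln((1+r)/(1−r)) = ½·ln(3.3478) = 0.6042.
n = ((z_{α/2} + z_β)/C)² + 3.
(1.960 + 1.282) / 0.6042 = 3.242 / 0.6042 = 5.366.
n = 5.366² + 3 = 28.79 + 3 = 31.8.
Round up.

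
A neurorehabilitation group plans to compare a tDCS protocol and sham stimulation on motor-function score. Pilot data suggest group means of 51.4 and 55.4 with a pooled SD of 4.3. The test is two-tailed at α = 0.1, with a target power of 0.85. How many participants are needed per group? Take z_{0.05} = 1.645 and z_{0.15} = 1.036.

Cohen's d = |M₁ − M₂| / SD_pooled = |51.4 − 55.4| / 4.3 = 4.0 / 4.3 = 0.930.
For two independent groups with equal n: n = 2·((z_{α/2} + z_β) / d)².
z_{α/2} + z_β = 1.645 + 1.036 = 2.681.
n = 2 × (2.681 / 0.930)² = 2 × 2.883² = 2 × 8.31 = 16.6.
Round up to the next whole participant.

n = 17 per group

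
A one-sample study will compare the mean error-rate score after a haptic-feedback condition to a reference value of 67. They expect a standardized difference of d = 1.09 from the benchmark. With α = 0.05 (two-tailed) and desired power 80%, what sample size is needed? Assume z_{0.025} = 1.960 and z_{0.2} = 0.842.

For a one-sample test: n = ((z_{α/2} + z_β) / d)².
z_{α/2} + z_β = 1.960 + 0.842 = 2.802.
n = (2.802 / 1.09)² = 2.571² = 6.61.
Round up.

n = 7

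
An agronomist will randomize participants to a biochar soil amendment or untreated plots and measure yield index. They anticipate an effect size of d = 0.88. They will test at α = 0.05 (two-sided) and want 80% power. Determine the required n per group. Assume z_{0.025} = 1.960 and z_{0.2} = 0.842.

n = 21 per group

For two independent groups with equal n: n = 2·((z_{α/2} + z_β) / d)².
z_{α/2} + z_β = 1.960 + 0.842 = 2.802.
n = 2 × (2.802 / 0.88)² = 2 × 3.184² = 2 × 10.14 = 20.3.
Round up to the next whole participant.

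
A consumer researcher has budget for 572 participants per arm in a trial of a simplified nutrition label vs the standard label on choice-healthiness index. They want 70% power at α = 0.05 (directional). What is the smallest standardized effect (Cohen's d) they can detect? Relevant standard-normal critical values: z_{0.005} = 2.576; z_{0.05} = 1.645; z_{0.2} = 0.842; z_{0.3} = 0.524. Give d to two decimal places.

d_min ≈ 0.13

For two independent groups of n = 572 each: d_min = (z_{α} + z_β)·√(2/n).
z-sum = 1.645 + 0.524 = 2.169.
d_min = 2.169 × √(2/572) = 2.169 × 0.0591 = 0.128.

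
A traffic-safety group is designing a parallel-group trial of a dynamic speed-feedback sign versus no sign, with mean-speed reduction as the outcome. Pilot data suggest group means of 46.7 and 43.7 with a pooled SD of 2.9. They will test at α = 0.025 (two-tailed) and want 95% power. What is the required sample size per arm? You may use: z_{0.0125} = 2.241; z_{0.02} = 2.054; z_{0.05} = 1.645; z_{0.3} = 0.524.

Cohen's d = |M₁ − M₂| / SD_pooled = |46.7 − 43.7| / 2.9 = 3.0 / 2.9 = 1.034.
For two independent groups with equal n: n = 2·((z_{α/2} + z_β) / d)².
z_{α/2} + z_β = 2.241 + 1.645 = 3.886.
n = 2 × (3.886 / 1.034)² = 2 × 3.758² = 2 × 14.12 = 28.2.
Round up to the next whole participant.

n = 29 per group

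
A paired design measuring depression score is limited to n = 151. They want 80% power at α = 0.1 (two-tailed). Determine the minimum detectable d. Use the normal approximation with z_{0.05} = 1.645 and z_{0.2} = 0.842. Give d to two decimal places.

For a single sample (or paired design) of n = 151: d_min = (z_{α/2} + z_β)/√n.
z-sum = 1.645 + 0.842 = 2.487.
d_min = 2.487 / √151 = 2.487 / 12.288 = 0.202.

d_min ≈ 0.20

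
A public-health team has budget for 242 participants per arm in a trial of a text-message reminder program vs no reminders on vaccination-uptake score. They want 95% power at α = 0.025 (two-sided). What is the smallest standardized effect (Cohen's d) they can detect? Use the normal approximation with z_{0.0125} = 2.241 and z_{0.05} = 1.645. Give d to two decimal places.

For two independent groups of n = 242 each: d_min = (z_{α/2} + z_β)·√(2/n).
z-sum = 2.241 + 1.645 = 3.886.
d_min = 3.886 × √(2/242) = 3.886 × 0.0909 = 0.353.

d_min ≈ 0.35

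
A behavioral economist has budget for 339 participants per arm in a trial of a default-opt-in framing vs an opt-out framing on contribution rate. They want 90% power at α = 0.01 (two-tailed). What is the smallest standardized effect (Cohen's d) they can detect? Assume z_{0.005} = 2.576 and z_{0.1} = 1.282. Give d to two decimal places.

d_min ≈ 0.30

For two independent groups of n = 339 each: d_min = (z_{α/2} + z_β)·√(2/n).
z-sum = 2.576 + 1.282 = 3.858.
d_min = 3.858 × √(2/339) = 3.858 × 0.0768 = 0.296.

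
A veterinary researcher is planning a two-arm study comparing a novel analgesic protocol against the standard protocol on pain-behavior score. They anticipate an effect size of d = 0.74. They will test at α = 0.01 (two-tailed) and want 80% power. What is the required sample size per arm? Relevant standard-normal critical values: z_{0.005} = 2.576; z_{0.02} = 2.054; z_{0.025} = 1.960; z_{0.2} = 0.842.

For two independent groups with equal n: n = 2·((z_{α/2} + z_β) / d)².
z_{α/2} + z_β = 2.576 + 0.842 = 3.418.
n = 2 × (3.418 / 0.74)² = 2 × 4.619² = 2 × 21.33 = 42.7.
Round up to the next whole participant.

n = 43 per group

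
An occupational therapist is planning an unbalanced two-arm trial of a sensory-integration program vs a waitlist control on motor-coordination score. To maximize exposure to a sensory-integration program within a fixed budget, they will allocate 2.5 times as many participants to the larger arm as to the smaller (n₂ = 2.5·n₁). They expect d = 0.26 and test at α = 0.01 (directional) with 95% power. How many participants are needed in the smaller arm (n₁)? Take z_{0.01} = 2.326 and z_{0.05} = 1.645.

With allocation ratio k = n₂/n₁ = 2.5, Var(x̄₁−x̄₂) = σ²(1/n₁ + 1/(k·n₁)) = σ²·(k+1)/(k·n₁).
So n₁ = (1 + 1/k)·((z_{α} + z_β)/d)² = 1.400 × (3.971/0.26)².
n₁ = 1.400 × 233.27 = 326.6.
Round up: n₁ = 327, giving n₂ = ⌈2.5 × 327⌉ = ⌈817.5⌉ = 818.

n₁ = 327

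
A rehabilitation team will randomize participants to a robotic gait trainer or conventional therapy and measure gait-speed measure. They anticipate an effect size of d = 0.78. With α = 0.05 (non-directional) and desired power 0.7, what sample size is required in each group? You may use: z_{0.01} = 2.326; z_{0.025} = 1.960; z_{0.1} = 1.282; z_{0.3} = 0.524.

n = 21 per group

For two independent groups with equal n: n = 2·((z_{α/2} + z_β) / d)².
z_{α/2} + z_β = 1.960 + 0.524 = 2.484.
n = 2 × (2.484 / 0.78)² = 2 × 3.185² = 2 × 10.14 = 20.3.
Round up to the next whole participant.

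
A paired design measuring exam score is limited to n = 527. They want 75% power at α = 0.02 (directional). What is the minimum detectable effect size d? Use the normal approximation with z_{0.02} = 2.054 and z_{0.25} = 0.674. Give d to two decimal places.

d_min ≈ 0.12

For a single sample (or paired design) of n = 527: d_min = (z_{α} + z_β)/√n.
z-sum = 2.054 + 0.674 = 2.728.
d_min = 2.728 / √527 = 2.728 / 22.956 = 0.119.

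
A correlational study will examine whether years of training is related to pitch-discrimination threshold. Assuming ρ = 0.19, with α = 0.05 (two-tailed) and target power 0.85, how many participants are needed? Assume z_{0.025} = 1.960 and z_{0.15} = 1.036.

Fisher's z: C = ½·ln((1+r)/(1−r)) = ½·ln(1.4691) = 0.1923.
n = ((z_{α/2} + z_β)/C)² + 3.
(1.960 + 1.036) / 0.1923 = 2.996 / 0.1923 = 15.580.
n = 15.580² + 3 = 242.73 + 3 = 245.7.
Round up.

n = 246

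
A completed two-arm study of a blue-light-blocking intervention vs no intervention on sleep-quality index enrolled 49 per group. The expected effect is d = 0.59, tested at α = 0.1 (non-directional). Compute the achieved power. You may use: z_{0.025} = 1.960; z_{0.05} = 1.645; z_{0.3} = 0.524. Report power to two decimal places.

power ≈ 0.90

For two equal groups, power = Φ(d·√(n/2) − z_{α/2}).
d·√(n/2) = 0.59 × √(49/2) = 0.59 × 4.950 = 2.920.
z_β = 2.920 − 1.645 = 1.275.
Power = Φ(1.275) = 0.899.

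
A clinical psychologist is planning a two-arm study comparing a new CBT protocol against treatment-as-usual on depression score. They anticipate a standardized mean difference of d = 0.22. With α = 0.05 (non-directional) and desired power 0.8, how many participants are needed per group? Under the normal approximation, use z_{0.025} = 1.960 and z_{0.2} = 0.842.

For two independent groups with equal n: n = 2·((z_{α/2} + z_β) / d)².
z_{α/2} + z_β = 1.960 + 0.842 = 2.802.
n = 2 × (2.802 / 0.22)² = 2 × 12.736² = 2 × 162.21 = 324.4.
Round up to the next whole participant.

n = 325 per group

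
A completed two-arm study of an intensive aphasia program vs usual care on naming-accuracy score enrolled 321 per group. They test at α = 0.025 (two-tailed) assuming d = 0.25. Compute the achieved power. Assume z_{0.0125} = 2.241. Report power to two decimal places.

For two equal groups, power = Φ(d·√(n/2) − z_{α/2}).
d·√(n/2) = 0.25 × √(321/2) = 0.25 × 12.669 = 3.167.
z_β = 3.167 − 2.241 = 0.926.
Power = Φ(0.926) = 0.823.

power ≈ 0.82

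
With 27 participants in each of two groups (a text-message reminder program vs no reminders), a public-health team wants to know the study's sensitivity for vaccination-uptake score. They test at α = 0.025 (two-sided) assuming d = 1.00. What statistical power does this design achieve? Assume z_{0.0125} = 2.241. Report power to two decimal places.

power ≈ 0.92

For two equal groups, power = Φ(d·√(n/2) − z_{α/2}).
d·√(n/2) = 1.00 × √(27/2) = 1.00 × 3.674 = 3.674.
z_β = 3.674 − 2.241 = 1.433.
Power = Φ(1.433) = 0.924.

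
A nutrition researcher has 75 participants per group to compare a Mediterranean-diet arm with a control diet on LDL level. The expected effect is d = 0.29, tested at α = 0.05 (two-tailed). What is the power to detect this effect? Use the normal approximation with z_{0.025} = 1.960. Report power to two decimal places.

power ≈ 0.43

For two equal groups, power = Φ(d·√(n/2) − z_{α/2}).
d·√(n/2) = 0.29 × √(75/2) = 0.29 × 6.124 = 1.776.
z_β = 1.776 − 1.960 = -0.184.
Power = Φ(-0.184) = 0.427.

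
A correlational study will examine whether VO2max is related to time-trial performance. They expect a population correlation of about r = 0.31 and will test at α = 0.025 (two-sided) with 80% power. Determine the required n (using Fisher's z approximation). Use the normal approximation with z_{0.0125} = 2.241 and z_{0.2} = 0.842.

n = 96

Fisher's z: C = ½·ln((1+r)/(1−r)) = ½·ln(1.8986) = 0.3205.
n = ((z_{α/2} + z_β)/C)² + 3.
(2.241 + 0.842) / 0.3205 = 3.083 / 0.3205 = 9.619.
n = 9.619² + 3 = 92.53 + 3 = 95.5.
Round up.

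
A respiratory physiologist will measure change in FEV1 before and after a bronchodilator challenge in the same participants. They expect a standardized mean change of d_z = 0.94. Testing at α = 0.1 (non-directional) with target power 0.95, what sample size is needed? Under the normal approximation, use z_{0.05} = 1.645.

For a paired (one-sample on differences) test: n = ((z_{α/2} + z_β) / d)².
z_{α/2} + z_β = 1.645 + 1.645 = 3.290.
n = (3.290 / 0.94)² = 3.500² = 12.25.
Round up.

n = 13 pairs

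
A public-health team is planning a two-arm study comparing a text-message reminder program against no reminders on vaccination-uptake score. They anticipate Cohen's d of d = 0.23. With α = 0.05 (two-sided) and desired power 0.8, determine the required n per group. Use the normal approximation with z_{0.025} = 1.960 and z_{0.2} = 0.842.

For two independent groups with equal n: n = 2·((z_{α/2} + z_β) / d)².
z_{α/2} + z_β = 1.960 + 0.842 = 2.802.
n = 2 × (2.802 / 0.23)² = 2 × 12.183² = 2 × 148.42 = 296.8.
Round up to the next whole participant.

n = 297 per group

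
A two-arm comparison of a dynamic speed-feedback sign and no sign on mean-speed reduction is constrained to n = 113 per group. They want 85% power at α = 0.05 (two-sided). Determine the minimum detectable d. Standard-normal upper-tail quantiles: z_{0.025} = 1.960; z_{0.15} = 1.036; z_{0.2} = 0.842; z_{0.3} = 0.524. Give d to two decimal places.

d_min ≈ 0.40

For two independent groups of n = 113 each: d_min = (z_{α/2} + z_β)·√(2/n).
z-sum = 1.960 + 1.036 = 2.996.
d_min = 2.996 × √(2/113) = 2.996 × 0.1330 = 0.399.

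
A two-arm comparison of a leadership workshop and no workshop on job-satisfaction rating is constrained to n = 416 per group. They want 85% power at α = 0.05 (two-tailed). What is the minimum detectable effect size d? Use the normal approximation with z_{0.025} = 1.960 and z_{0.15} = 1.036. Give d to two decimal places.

d_min ≈ 0.21

For two independent groups of n = 416 each: d_min = (z_{α/2} + z_β)·√(2/n).
z-sum = 1.960 + 1.036 = 2.996.
d_min = 2.996 × √(2/416) = 2.996 × 0.0693 = 0.208.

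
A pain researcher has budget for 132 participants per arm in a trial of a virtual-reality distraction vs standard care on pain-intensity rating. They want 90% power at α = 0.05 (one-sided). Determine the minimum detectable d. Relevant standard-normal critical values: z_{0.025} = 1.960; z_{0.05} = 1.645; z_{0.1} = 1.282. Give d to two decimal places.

For two independent groups of n = 132 each: d_min = (z_{α} + z_β)·√(2/n).
z-sum = 1.645 + 1.282 = 2.927.
d_min = 2.927 × √(2/132) = 2.927 × 0.1231 = 0.360.

d_min ≈ 0.36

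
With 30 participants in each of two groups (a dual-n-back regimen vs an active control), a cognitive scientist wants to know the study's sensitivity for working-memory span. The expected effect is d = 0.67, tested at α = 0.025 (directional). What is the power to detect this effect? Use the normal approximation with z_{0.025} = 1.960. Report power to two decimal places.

For two equal groups, power = Φ(d·√(n/2) − z_{α}).
d·√(n/2) = 0.67 × √(30/2) = 0.67 × 3.873 = 2.595.
z_β = 2.595 − 1.960 = 0.635.
Power = Φ(0.635) = 0.737.

power ≈ 0.74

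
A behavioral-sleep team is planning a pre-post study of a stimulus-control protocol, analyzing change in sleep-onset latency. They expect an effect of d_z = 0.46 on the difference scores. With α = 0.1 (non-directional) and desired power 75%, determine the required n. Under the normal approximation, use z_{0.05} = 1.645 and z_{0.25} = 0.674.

n = 26 pairs

For a paired (one-sample on differences) test: n = ((z_{α/2} + z_β) / d)².
z_{α/2} + z_β = 1.645 + 0.674 = 2.319.
n = (2.319 / 0.46)² = 5.041² = 25.41.
Round up.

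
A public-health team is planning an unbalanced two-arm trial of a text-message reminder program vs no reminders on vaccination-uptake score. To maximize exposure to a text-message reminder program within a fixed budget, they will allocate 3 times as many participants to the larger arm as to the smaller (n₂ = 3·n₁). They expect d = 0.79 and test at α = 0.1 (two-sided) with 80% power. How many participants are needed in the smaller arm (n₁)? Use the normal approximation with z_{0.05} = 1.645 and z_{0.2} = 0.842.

With allocation ratio k = n₂/n₁ = 3, Var(x̄₁−x̄₂) = σ²(1/n₁ + 1/(k·n₁)) = σ²·(k+1)/(k·n₁).
So n₁ = (1 + 1/k)·((z_{α/2} + z_β)/d)² = 1.333 × (2.487/0.79)².
n₁ = 1.333 × 9.91 = 13.2.
Round up: n₁ = 14, giving n₂ = 3 × 14 = 42.

n₁ = 14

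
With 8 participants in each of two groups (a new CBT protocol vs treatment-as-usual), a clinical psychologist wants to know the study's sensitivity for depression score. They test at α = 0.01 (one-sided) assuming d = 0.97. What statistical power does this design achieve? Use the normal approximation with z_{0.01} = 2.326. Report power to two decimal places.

For two equal groups, power = Φ(d·√(n/2) − z_{α}).
d·√(n/2) = 0.97 × √(8/2) = 0.97 × 2.000 = 1.940.
z_β = 1.940 − 2.326 = -0.386.
Power = Φ(-0.386) = 0.350.

power ≈ 0.35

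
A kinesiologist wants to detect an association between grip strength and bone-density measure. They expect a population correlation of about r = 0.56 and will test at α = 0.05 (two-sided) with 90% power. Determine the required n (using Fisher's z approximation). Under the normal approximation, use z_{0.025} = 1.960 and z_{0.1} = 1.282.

Fisher's z: C = ½·ln((1+r)/(1−r)) = ½·ln(3.5455) = 0.6328.
n = ((z_{α/2} + z_β)/C)² + 3.
(1.960 + 1.282) / 0.6328 = 3.242 / 0.6328 = 5.123.
n = 5.123² + 3 = 26.25 + 3 = 29.2.
Round up.

n = 30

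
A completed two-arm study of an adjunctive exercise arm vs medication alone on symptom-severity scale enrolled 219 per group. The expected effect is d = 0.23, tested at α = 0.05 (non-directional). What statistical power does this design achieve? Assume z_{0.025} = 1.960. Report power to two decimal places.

For two equal groups, power = Φ(d·√(n/2) − z_{α/2}).
d·√(n/2) = 0.23 × √(219/2) = 0.23 × 10.464 = 2.407.
z_β = 2.407 − 1.960 = 0.447.
Power = Φ(0.447) = 0.672.

power ≈ 0.67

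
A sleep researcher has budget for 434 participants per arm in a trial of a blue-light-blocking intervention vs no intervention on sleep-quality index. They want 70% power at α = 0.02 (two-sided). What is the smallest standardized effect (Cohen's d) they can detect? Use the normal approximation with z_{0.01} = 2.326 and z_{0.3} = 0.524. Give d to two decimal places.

d_min ≈ 0.19

For two independent groups of n = 434 each: d_min = (z_{α/2} + z_β)·√(2/n).
z-sum = 2.326 + 0.524 = 2.850.
d_min = 2.850 × √(2/434) = 2.850 × 0.0679 = 0.193.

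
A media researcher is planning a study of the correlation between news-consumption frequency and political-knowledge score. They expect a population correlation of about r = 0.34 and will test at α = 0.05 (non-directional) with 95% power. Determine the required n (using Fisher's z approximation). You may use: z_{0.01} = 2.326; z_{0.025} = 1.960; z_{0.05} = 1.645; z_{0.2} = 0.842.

Fisher's z: C = ½·ln((1+r)/(1−r)) = ½·ln(2.0303) = 0.3541.
n = ((z_{α/2} + z_β)/C)² + 3.
(1.960 + 1.645) / 0.3541 = 3.605 / 0.3541 = 10.181.
n = 10.181² + 3 = 103.65 + 3 = 106.6.
Round up.

n = 107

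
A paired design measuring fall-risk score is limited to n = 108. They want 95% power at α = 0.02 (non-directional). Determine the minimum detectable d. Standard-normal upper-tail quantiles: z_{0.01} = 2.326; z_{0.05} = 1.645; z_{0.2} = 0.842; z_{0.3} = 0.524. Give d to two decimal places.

d_min ≈ 0.38

For a single sample (or paired design) of n = 108: d_min = (z_{α/2} + z_β)/√n.
z-sum = 2.326 + 1.645 = 3.971.
d_min = 3.971 / √108 = 3.971 / 10.392 = 0.382.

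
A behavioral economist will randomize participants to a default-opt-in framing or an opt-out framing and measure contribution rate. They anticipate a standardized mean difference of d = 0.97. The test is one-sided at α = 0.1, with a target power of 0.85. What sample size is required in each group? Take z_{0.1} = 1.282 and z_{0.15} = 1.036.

For two independent groups with equal n: n = 2·((z_{α} + z_β) / d)².
z_{α} + z_β = 1.282 + 1.036 = 2.318.
n = 2 × (2.318 / 0.97)² = 2 × 2.390² = 2 × 5.71 = 11.4.
Round up to the next whole participant.

n = 12 per group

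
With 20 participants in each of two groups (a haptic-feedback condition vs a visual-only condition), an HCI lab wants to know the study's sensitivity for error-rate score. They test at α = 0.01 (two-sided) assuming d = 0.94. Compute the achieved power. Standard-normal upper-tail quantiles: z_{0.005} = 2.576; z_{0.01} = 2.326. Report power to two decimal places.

power ≈ 0.65

For two equal groups, power = Φ(d·√(n/2) − z_{α/2}).
d·√(n/2) = 0.94 × √(20/2) = 0.94 × 3.162 = 2.973.
z_β = 2.973 − 2.576 = 0.397.
Power = Φ(0.397) = 0.654.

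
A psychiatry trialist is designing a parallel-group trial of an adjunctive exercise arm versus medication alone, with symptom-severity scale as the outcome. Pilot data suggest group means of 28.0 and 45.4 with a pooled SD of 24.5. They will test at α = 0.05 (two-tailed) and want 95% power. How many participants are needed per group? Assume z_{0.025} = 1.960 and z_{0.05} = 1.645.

n = 52 per group

Cohen's d = |M₁ − M₂| / SD_pooled = |28.0 − 45.4| / 24.5 = 17.4 / 24.5 = 0.710.
For two independent groups with equal n: n = 2·((z_{α/2} + z_β) / d)².
z_{α/2} + z_β = 1.960 + 1.645 = 3.605.
n = 2 × (3.605 / 0.710)² = 2 × 5.077² = 2 × 25.78 = 51.6.
Round up to the next whole participant.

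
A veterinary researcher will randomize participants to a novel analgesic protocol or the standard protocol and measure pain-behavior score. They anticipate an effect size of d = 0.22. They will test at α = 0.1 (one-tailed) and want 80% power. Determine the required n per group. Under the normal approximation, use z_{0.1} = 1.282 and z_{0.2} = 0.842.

n = 187 per group

For two independent groups with equal n: n = 2·((z_{α} + z_β) / d)².
z_{α} + z_β = 1.282 + 0.842 = 2.124.
n = 2 × (2.124 / 0.22)² = 2 × 9.655² = 2 × 93.21 = 186.4.
Round up to the next whole participant.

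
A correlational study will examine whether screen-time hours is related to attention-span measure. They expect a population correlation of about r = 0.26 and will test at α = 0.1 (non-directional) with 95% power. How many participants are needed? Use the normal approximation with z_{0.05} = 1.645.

n = 156

Fisher's z: C = ½·ln((1+r)/(1−r)) = ½·ln(1.7027) = 0.2661.
n = ((z_{α/2} + z_β)/C)² + 3.
(1.645 + 1.645) / 0.2661 = 3.290 / 0.2661 = 12.364.
n = 12.364² + 3 = 152.86 + 3 = 155.9.
Round up.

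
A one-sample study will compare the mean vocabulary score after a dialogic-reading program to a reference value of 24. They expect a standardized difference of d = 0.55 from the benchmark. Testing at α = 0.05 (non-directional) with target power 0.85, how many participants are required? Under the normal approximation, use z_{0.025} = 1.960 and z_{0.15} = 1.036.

For a one-sample test: n = ((z_{α/2} + z_β) / d)².
z_{α/2} + z_β = 1.960 + 1.036 = 2.996.
n = (2.996 / 0.55)² = 5.447² = 29.67.
Round up.

n = 30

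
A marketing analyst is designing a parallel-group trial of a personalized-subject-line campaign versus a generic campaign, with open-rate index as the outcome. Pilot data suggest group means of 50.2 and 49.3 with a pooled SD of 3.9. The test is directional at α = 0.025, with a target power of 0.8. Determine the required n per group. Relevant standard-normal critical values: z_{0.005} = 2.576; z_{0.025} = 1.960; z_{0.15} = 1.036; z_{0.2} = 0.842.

n = 295 per group

Cohen's d = |M₁ − M₂| / SD_pooled = |50.2 − 49.3| / 3.9 = 0.9 / 3.9 = 0.231.
For two independent groups with equal n: n = 2·((z_{α} + z_β) / d)².
z_{α} + z_β = 1.960 + 0.842 = 2.802.
n = 2 × (2.802 / 0.231)² = 2 × 12.130² = 2 × 147.13 = 294.3.
Round up to the next whole participant.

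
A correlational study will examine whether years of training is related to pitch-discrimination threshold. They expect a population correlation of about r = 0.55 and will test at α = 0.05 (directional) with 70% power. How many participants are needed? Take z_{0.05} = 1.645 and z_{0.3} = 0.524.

n = 16

Fisher's z: C = ½·ln((1+r)/(1−r)) = ½·ln(3.4444) = 0.6184.
n = ((z_{α} + z_β)/C)² + 3.
(1.645 + 0.524) / 0.6184 = 2.169 / 0.6184 = 3.507.
n = 3.507² + 3 = 12.30 + 3 = 15.3.
Round up.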